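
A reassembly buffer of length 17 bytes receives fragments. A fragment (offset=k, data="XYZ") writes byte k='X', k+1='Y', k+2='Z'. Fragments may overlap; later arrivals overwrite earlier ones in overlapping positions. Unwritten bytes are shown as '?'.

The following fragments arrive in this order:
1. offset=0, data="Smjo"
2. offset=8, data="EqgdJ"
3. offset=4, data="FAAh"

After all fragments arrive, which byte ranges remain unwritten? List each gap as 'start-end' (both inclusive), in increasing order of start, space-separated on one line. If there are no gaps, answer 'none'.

Fragment 1: offset=0 len=4
Fragment 2: offset=8 len=5
Fragment 3: offset=4 len=4
Gaps: 13-16

Answer: 13-16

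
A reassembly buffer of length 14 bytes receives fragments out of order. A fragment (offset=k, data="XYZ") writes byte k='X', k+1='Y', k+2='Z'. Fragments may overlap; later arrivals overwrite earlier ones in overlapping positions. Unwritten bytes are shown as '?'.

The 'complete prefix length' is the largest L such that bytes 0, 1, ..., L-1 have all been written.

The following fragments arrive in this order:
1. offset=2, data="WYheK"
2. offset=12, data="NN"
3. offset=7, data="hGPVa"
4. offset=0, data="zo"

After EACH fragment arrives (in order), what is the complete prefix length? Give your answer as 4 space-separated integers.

Fragment 1: offset=2 data="WYheK" -> buffer=??WYheK??????? -> prefix_len=0
Fragment 2: offset=12 data="NN" -> buffer=??WYheK?????NN -> prefix_len=0
Fragment 3: offset=7 data="hGPVa" -> buffer=??WYheKhGPVaNN -> prefix_len=0
Fragment 4: offset=0 data="zo" -> buffer=zoWYheKhGPVaNN -> prefix_len=14

Answer: 0 0 0 14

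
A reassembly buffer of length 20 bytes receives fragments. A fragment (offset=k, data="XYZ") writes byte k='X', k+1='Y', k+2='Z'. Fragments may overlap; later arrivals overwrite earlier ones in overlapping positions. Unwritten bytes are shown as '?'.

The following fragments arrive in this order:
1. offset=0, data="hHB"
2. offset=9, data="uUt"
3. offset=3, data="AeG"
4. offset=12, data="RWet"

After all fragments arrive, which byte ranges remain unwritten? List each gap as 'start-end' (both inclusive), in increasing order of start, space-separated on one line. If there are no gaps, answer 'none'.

Fragment 1: offset=0 len=3
Fragment 2: offset=9 len=3
Fragment 3: offset=3 len=3
Fragment 4: offset=12 len=4
Gaps: 6-8 16-19

Answer: 6-8 16-19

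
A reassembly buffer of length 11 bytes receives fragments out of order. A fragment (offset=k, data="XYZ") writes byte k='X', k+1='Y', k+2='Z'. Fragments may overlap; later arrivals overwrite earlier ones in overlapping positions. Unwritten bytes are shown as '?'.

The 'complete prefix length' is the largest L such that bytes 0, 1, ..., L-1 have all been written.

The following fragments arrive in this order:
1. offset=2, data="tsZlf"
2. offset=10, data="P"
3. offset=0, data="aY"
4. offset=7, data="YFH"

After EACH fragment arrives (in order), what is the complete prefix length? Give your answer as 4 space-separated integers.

Fragment 1: offset=2 data="tsZlf" -> buffer=??tsZlf???? -> prefix_len=0
Fragment 2: offset=10 data="P" -> buffer=??tsZlf???P -> prefix_len=0
Fragment 3: offset=0 data="aY" -> buffer=aYtsZlf???P -> prefix_len=7
Fragment 4: offset=7 data="YFH" -> buffer=aYtsZlfYFHP -> prefix_len=11

Answer: 0 0 7 11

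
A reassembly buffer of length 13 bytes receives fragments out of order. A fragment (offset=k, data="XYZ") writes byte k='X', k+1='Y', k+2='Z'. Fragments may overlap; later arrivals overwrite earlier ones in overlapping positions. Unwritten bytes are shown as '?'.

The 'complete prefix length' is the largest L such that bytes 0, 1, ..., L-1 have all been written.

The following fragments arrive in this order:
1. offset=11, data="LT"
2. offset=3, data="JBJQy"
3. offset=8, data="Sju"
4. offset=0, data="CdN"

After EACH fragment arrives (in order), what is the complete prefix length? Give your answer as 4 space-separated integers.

Fragment 1: offset=11 data="LT" -> buffer=???????????LT -> prefix_len=0
Fragment 2: offset=3 data="JBJQy" -> buffer=???JBJQy???LT -> prefix_len=0
Fragment 3: offset=8 data="Sju" -> buffer=???JBJQySjuLT -> prefix_len=0
Fragment 4: offset=0 data="CdN" -> buffer=CdNJBJQySjuLT -> prefix_len=13

Answer: 0 0 0 13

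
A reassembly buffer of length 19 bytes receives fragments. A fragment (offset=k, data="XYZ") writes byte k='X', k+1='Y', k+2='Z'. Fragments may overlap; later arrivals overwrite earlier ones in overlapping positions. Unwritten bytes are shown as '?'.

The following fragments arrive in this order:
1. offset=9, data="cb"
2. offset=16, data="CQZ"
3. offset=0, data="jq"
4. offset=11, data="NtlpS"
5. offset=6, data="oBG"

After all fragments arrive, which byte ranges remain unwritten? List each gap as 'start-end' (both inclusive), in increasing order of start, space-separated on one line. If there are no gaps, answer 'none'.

Answer: 2-5

Derivation:
Fragment 1: offset=9 len=2
Fragment 2: offset=16 len=3
Fragment 3: offset=0 len=2
Fragment 4: offset=11 len=5
Fragment 5: offset=6 len=3
Gaps: 2-5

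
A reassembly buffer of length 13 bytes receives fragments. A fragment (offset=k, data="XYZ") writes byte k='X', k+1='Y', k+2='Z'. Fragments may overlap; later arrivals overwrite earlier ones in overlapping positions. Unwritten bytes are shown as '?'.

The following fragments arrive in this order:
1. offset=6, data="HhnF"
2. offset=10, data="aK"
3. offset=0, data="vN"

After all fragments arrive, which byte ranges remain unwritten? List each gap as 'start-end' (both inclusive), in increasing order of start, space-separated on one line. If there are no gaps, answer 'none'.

Answer: 2-5 12-12

Derivation:
Fragment 1: offset=6 len=4
Fragment 2: offset=10 len=2
Fragment 3: offset=0 len=2
Gaps: 2-5 12-12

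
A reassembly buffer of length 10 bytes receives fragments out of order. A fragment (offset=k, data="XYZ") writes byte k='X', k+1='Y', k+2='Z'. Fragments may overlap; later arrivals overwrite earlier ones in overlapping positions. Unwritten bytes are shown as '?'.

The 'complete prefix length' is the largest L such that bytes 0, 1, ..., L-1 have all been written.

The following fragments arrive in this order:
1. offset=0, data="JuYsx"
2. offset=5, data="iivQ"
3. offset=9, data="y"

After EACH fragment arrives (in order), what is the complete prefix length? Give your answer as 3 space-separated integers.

Answer: 5 9 10

Derivation:
Fragment 1: offset=0 data="JuYsx" -> buffer=JuYsx????? -> prefix_len=5
Fragment 2: offset=5 data="iivQ" -> buffer=JuYsxiivQ? -> prefix_len=9
Fragment 3: offset=9 data="y" -> buffer=JuYsxiivQy -> prefix_len=10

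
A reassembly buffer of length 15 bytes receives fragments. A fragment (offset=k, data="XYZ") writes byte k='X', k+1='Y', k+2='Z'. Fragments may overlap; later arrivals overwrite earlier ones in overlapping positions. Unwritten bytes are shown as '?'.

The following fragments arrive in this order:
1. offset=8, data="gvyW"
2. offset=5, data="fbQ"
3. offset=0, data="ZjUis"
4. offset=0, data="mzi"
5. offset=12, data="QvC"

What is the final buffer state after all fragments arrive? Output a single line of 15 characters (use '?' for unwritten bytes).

Fragment 1: offset=8 data="gvyW" -> buffer=????????gvyW???
Fragment 2: offset=5 data="fbQ" -> buffer=?????fbQgvyW???
Fragment 3: offset=0 data="ZjUis" -> buffer=ZjUisfbQgvyW???
Fragment 4: offset=0 data="mzi" -> buffer=mziisfbQgvyW???
Fragment 5: offset=12 data="QvC" -> buffer=mziisfbQgvyWQvC

Answer: mziisfbQgvyWQvC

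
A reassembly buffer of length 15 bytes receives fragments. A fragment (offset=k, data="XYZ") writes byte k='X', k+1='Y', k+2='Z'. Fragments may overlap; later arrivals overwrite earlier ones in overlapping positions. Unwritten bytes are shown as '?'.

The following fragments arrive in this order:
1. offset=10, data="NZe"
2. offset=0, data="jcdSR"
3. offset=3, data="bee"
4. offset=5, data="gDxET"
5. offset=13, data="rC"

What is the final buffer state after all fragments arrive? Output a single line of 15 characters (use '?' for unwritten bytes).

Fragment 1: offset=10 data="NZe" -> buffer=??????????NZe??
Fragment 2: offset=0 data="jcdSR" -> buffer=jcdSR?????NZe??
Fragment 3: offset=3 data="bee" -> buffer=jcdbee????NZe??
Fragment 4: offset=5 data="gDxET" -> buffer=jcdbegDxETNZe??
Fragment 5: offset=13 data="rC" -> buffer=jcdbegDxETNZerC

Answer: jcdbegDxETNZerC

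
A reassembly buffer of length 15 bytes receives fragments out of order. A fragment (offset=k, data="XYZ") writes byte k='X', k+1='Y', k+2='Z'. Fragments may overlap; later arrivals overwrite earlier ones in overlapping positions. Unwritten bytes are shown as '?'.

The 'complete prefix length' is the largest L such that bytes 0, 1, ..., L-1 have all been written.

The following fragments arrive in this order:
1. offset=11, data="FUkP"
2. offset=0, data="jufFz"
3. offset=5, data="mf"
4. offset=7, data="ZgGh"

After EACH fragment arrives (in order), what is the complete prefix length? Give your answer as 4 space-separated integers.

Answer: 0 5 7 15

Derivation:
Fragment 1: offset=11 data="FUkP" -> buffer=???????????FUkP -> prefix_len=0
Fragment 2: offset=0 data="jufFz" -> buffer=jufFz??????FUkP -> prefix_len=5
Fragment 3: offset=5 data="mf" -> buffer=jufFzmf????FUkP -> prefix_len=7
Fragment 4: offset=7 data="ZgGh" -> buffer=jufFzmfZgGhFUkP -> prefix_len=15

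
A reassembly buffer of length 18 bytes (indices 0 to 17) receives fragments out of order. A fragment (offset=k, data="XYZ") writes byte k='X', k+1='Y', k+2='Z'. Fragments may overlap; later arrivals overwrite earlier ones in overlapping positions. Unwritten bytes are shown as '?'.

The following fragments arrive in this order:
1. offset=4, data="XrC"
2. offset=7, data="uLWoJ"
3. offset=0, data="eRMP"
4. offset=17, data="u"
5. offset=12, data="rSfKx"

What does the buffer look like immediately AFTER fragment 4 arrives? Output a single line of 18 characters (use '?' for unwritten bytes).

Answer: eRMPXrCuLWoJ?????u

Derivation:
Fragment 1: offset=4 data="XrC" -> buffer=????XrC???????????
Fragment 2: offset=7 data="uLWoJ" -> buffer=????XrCuLWoJ??????
Fragment 3: offset=0 data="eRMP" -> buffer=eRMPXrCuLWoJ??????
Fragment 4: offset=17 data="u" -> buffer=eRMPXrCuLWoJ?????u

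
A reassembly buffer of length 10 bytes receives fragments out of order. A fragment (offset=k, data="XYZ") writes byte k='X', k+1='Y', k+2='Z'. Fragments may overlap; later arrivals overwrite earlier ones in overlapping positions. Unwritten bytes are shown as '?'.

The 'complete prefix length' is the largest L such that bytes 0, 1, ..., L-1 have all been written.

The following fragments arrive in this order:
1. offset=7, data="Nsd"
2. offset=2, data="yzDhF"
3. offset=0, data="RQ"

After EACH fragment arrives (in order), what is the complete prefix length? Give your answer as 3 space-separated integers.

Answer: 0 0 10

Derivation:
Fragment 1: offset=7 data="Nsd" -> buffer=???????Nsd -> prefix_len=0
Fragment 2: offset=2 data="yzDhF" -> buffer=??yzDhFNsd -> prefix_len=0
Fragment 3: offset=0 data="RQ" -> buffer=RQyzDhFNsd -> prefix_len=10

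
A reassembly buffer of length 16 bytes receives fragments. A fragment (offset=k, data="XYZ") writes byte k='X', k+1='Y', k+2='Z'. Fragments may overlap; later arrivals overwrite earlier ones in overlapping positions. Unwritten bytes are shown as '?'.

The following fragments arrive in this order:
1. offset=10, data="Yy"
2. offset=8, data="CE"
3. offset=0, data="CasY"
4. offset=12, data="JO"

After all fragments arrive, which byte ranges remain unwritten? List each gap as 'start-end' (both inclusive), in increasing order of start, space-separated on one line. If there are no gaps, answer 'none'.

Answer: 4-7 14-15

Derivation:
Fragment 1: offset=10 len=2
Fragment 2: offset=8 len=2
Fragment 3: offset=0 len=4
Fragment 4: offset=12 len=2
Gaps: 4-7 14-15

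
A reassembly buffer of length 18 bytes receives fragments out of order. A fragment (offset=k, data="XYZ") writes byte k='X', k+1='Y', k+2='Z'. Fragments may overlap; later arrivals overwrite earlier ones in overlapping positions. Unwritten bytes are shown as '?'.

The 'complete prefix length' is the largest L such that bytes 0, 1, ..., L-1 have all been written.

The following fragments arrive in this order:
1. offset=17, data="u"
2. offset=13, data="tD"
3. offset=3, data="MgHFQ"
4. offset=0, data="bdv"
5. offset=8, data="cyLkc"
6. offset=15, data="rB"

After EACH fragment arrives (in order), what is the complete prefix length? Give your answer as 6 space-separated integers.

Answer: 0 0 0 8 15 18

Derivation:
Fragment 1: offset=17 data="u" -> buffer=?????????????????u -> prefix_len=0
Fragment 2: offset=13 data="tD" -> buffer=?????????????tD??u -> prefix_len=0
Fragment 3: offset=3 data="MgHFQ" -> buffer=???MgHFQ?????tD??u -> prefix_len=0
Fragment 4: offset=0 data="bdv" -> buffer=bdvMgHFQ?????tD??u -> prefix_len=8
Fragment 5: offset=8 data="cyLkc" -> buffer=bdvMgHFQcyLkctD??u -> prefix_len=15
Fragment 6: offset=15 data="rB" -> buffer=bdvMgHFQcyLkctDrBu -> prefix_len=18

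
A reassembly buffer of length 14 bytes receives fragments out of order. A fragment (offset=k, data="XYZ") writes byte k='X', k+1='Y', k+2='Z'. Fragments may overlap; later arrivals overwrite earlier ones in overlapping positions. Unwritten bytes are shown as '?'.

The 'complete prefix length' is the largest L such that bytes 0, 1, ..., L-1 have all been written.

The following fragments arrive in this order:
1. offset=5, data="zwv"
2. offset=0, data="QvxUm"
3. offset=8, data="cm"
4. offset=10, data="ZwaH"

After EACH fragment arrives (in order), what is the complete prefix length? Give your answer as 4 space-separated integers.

Answer: 0 8 10 14

Derivation:
Fragment 1: offset=5 data="zwv" -> buffer=?????zwv?????? -> prefix_len=0
Fragment 2: offset=0 data="QvxUm" -> buffer=QvxUmzwv?????? -> prefix_len=8
Fragment 3: offset=8 data="cm" -> buffer=QvxUmzwvcm???? -> prefix_len=10
Fragment 4: offset=10 data="ZwaH" -> buffer=QvxUmzwvcmZwaH -> prefix_len=14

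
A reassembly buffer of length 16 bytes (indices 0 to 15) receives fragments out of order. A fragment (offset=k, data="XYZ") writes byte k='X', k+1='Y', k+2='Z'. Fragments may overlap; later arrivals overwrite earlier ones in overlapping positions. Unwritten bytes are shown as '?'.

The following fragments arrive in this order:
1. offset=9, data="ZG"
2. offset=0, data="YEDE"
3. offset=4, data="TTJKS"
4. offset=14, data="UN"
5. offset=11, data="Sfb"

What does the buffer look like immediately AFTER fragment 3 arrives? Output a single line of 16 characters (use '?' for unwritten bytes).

Fragment 1: offset=9 data="ZG" -> buffer=?????????ZG?????
Fragment 2: offset=0 data="YEDE" -> buffer=YEDE?????ZG?????
Fragment 3: offset=4 data="TTJKS" -> buffer=YEDETTJKSZG?????

Answer: YEDETTJKSZG?????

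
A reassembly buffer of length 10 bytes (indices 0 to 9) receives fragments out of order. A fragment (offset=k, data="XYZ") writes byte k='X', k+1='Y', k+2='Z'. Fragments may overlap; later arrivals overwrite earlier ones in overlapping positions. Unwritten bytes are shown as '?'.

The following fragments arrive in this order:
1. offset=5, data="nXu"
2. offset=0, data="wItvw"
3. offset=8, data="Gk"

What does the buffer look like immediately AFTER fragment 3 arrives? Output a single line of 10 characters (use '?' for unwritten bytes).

Fragment 1: offset=5 data="nXu" -> buffer=?????nXu??
Fragment 2: offset=0 data="wItvw" -> buffer=wItvwnXu??
Fragment 3: offset=8 data="Gk" -> buffer=wItvwnXuGk

Answer: wItvwnXuGk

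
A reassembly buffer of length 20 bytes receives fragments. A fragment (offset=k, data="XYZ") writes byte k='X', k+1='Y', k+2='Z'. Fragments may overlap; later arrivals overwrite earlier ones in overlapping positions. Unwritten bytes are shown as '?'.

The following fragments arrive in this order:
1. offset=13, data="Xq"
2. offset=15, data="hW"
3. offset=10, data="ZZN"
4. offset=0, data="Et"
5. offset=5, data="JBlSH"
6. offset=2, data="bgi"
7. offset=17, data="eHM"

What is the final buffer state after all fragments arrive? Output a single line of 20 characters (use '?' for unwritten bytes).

Fragment 1: offset=13 data="Xq" -> buffer=?????????????Xq?????
Fragment 2: offset=15 data="hW" -> buffer=?????????????XqhW???
Fragment 3: offset=10 data="ZZN" -> buffer=??????????ZZNXqhW???
Fragment 4: offset=0 data="Et" -> buffer=Et????????ZZNXqhW???
Fragment 5: offset=5 data="JBlSH" -> buffer=Et???JBlSHZZNXqhW???
Fragment 6: offset=2 data="bgi" -> buffer=EtbgiJBlSHZZNXqhW???
Fragment 7: offset=17 data="eHM" -> buffer=EtbgiJBlSHZZNXqhWeHM

Answer: EtbgiJBlSHZZNXqhWeHM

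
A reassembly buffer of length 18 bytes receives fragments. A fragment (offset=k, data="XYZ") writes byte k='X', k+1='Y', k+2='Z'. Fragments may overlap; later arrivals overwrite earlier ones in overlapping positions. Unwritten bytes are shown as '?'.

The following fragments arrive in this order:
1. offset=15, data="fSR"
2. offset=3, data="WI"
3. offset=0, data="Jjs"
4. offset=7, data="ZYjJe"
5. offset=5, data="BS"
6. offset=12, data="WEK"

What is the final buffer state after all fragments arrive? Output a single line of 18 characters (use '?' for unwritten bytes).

Answer: JjsWIBSZYjJeWEKfSR

Derivation:
Fragment 1: offset=15 data="fSR" -> buffer=???????????????fSR
Fragment 2: offset=3 data="WI" -> buffer=???WI??????????fSR
Fragment 3: offset=0 data="Jjs" -> buffer=JjsWI??????????fSR
Fragment 4: offset=7 data="ZYjJe" -> buffer=JjsWI??ZYjJe???fSR
Fragment 5: offset=5 data="BS" -> buffer=JjsWIBSZYjJe???fSR
Fragment 6: offset=12 data="WEK" -> buffer=JjsWIBSZYjJeWEKfSR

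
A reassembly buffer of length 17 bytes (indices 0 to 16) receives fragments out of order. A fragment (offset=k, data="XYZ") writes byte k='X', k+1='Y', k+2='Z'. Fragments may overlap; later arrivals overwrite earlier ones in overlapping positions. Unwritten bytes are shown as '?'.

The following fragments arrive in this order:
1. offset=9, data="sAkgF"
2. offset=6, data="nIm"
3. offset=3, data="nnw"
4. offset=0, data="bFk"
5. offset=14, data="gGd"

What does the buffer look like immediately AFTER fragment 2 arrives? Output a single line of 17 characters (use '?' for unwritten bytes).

Fragment 1: offset=9 data="sAkgF" -> buffer=?????????sAkgF???
Fragment 2: offset=6 data="nIm" -> buffer=??????nImsAkgF???

Answer: ??????nImsAkgF???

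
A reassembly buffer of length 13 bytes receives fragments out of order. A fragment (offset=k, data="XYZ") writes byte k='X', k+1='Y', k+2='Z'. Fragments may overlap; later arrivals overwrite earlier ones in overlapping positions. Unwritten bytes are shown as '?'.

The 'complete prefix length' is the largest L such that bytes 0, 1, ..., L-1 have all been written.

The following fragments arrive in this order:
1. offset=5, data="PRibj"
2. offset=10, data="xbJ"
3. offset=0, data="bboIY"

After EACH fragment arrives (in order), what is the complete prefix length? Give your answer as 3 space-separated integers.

Answer: 0 0 13

Derivation:
Fragment 1: offset=5 data="PRibj" -> buffer=?????PRibj??? -> prefix_len=0
Fragment 2: offset=10 data="xbJ" -> buffer=?????PRibjxbJ -> prefix_len=0
Fragment 3: offset=0 data="bboIY" -> buffer=bboIYPRibjxbJ -> prefix_len=13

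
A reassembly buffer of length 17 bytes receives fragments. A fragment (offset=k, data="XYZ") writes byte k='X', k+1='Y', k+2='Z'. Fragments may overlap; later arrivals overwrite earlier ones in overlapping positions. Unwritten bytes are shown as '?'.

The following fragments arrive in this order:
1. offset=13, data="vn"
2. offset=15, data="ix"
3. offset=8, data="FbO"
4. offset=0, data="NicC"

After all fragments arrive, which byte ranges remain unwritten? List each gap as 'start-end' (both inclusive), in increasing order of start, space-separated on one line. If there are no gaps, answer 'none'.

Fragment 1: offset=13 len=2
Fragment 2: offset=15 len=2
Fragment 3: offset=8 len=3
Fragment 4: offset=0 len=4
Gaps: 4-7 11-12

Answer: 4-7 11-12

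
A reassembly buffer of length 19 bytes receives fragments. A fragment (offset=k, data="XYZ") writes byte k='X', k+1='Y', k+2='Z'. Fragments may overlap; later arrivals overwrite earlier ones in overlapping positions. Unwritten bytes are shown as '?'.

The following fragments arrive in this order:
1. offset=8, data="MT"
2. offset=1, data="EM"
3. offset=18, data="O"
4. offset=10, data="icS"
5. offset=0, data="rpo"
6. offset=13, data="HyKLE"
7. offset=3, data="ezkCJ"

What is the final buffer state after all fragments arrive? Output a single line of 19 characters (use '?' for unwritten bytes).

Fragment 1: offset=8 data="MT" -> buffer=????????MT?????????
Fragment 2: offset=1 data="EM" -> buffer=?EM?????MT?????????
Fragment 3: offset=18 data="O" -> buffer=?EM?????MT????????O
Fragment 4: offset=10 data="icS" -> buffer=?EM?????MTicS?????O
Fragment 5: offset=0 data="rpo" -> buffer=rpo?????MTicS?????O
Fragment 6: offset=13 data="HyKLE" -> buffer=rpo?????MTicSHyKLEO
Fragment 7: offset=3 data="ezkCJ" -> buffer=rpoezkCJMTicSHyKLEO

Answer: rpoezkCJMTicSHyKLEO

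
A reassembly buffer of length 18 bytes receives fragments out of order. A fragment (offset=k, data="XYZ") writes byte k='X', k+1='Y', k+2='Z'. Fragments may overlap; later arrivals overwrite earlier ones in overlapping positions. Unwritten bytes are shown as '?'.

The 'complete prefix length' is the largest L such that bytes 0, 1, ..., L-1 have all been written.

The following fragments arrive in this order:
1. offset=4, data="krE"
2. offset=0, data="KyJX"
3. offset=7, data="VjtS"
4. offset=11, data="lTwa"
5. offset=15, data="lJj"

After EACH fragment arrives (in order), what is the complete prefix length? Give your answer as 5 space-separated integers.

Answer: 0 7 11 15 18

Derivation:
Fragment 1: offset=4 data="krE" -> buffer=????krE??????????? -> prefix_len=0
Fragment 2: offset=0 data="KyJX" -> buffer=KyJXkrE??????????? -> prefix_len=7
Fragment 3: offset=7 data="VjtS" -> buffer=KyJXkrEVjtS??????? -> prefix_len=11
Fragment 4: offset=11 data="lTwa" -> buffer=KyJXkrEVjtSlTwa??? -> prefix_len=15
Fragment 5: offset=15 data="lJj" -> buffer=KyJXkrEVjtSlTwalJj -> prefix_len=18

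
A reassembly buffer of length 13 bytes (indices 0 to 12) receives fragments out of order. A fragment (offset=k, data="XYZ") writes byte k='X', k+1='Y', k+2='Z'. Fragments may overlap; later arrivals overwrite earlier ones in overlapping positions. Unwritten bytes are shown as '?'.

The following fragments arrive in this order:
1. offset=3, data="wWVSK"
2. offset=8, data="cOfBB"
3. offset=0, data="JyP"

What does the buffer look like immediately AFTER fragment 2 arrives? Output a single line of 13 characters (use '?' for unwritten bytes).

Fragment 1: offset=3 data="wWVSK" -> buffer=???wWVSK?????
Fragment 2: offset=8 data="cOfBB" -> buffer=???wWVSKcOfBB

Answer: ???wWVSKcOfBB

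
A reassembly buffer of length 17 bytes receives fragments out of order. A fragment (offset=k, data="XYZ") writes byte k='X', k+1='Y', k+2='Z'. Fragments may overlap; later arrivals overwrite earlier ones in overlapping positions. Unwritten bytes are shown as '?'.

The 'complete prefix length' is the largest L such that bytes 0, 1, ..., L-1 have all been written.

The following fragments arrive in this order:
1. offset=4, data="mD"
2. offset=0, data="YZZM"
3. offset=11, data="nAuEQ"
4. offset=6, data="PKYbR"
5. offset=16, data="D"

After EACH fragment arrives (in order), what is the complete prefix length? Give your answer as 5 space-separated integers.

Answer: 0 6 6 16 17

Derivation:
Fragment 1: offset=4 data="mD" -> buffer=????mD??????????? -> prefix_len=0
Fragment 2: offset=0 data="YZZM" -> buffer=YZZMmD??????????? -> prefix_len=6
Fragment 3: offset=11 data="nAuEQ" -> buffer=YZZMmD?????nAuEQ? -> prefix_len=6
Fragment 4: offset=6 data="PKYbR" -> buffer=YZZMmDPKYbRnAuEQ? -> prefix_len=16
Fragment 5: offset=16 data="D" -> buffer=YZZMmDPKYbRnAuEQD -> prefix_len=17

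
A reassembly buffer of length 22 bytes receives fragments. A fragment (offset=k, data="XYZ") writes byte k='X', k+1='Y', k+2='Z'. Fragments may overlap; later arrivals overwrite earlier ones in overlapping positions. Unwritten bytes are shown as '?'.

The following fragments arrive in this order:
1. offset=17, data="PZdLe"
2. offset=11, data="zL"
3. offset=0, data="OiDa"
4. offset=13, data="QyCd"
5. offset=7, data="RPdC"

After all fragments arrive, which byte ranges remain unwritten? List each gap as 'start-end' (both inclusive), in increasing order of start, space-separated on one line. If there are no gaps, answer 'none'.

Fragment 1: offset=17 len=5
Fragment 2: offset=11 len=2
Fragment 3: offset=0 len=4
Fragment 4: offset=13 len=4
Fragment 5: offset=7 len=4
Gaps: 4-6

Answer: 4-6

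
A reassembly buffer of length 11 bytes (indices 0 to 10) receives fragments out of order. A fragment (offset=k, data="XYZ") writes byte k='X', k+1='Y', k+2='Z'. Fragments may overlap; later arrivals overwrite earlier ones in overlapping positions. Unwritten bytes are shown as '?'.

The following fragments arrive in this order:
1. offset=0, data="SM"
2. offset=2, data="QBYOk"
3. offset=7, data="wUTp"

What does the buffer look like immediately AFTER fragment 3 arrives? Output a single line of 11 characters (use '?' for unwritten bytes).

Answer: SMQBYOkwUTp

Derivation:
Fragment 1: offset=0 data="SM" -> buffer=SM?????????
Fragment 2: offset=2 data="QBYOk" -> buffer=SMQBYOk????
Fragment 3: offset=7 data="wUTp" -> buffer=SMQBYOkwUTp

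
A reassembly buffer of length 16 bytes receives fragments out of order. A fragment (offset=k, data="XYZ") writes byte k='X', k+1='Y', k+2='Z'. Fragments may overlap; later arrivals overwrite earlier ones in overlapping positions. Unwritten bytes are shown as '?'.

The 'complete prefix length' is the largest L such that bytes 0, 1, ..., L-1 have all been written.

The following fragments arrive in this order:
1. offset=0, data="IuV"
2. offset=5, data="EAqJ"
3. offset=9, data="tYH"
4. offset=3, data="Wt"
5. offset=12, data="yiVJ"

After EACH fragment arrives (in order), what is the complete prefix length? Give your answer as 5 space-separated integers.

Answer: 3 3 3 12 16

Derivation:
Fragment 1: offset=0 data="IuV" -> buffer=IuV????????????? -> prefix_len=3
Fragment 2: offset=5 data="EAqJ" -> buffer=IuV??EAqJ??????? -> prefix_len=3
Fragment 3: offset=9 data="tYH" -> buffer=IuV??EAqJtYH???? -> prefix_len=3
Fragment 4: offset=3 data="Wt" -> buffer=IuVWtEAqJtYH???? -> prefix_len=12
Fragment 5: offset=12 data="yiVJ" -> buffer=IuVWtEAqJtYHyiVJ -> prefix_len=16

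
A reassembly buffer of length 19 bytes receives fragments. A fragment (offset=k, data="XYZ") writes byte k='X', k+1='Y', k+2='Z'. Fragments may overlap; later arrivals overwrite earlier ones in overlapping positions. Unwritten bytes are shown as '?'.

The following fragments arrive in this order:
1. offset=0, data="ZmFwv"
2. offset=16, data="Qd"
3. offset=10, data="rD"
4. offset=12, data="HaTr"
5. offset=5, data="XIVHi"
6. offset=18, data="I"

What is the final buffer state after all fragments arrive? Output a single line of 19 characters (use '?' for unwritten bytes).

Fragment 1: offset=0 data="ZmFwv" -> buffer=ZmFwv??????????????
Fragment 2: offset=16 data="Qd" -> buffer=ZmFwv???????????Qd?
Fragment 3: offset=10 data="rD" -> buffer=ZmFwv?????rD????Qd?
Fragment 4: offset=12 data="HaTr" -> buffer=ZmFwv?????rDHaTrQd?
Fragment 5: offset=5 data="XIVHi" -> buffer=ZmFwvXIVHirDHaTrQd?
Fragment 6: offset=18 data="I" -> buffer=ZmFwvXIVHirDHaTrQdI

Answer: ZmFwvXIVHirDHaTrQdI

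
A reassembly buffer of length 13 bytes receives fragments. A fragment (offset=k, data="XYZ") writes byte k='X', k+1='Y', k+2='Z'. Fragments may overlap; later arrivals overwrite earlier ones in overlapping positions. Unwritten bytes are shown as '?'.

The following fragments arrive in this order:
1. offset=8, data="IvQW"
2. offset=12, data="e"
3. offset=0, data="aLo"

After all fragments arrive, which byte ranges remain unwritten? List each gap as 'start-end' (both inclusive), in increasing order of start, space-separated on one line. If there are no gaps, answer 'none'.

Fragment 1: offset=8 len=4
Fragment 2: offset=12 len=1
Fragment 3: offset=0 len=3
Gaps: 3-7

Answer: 3-7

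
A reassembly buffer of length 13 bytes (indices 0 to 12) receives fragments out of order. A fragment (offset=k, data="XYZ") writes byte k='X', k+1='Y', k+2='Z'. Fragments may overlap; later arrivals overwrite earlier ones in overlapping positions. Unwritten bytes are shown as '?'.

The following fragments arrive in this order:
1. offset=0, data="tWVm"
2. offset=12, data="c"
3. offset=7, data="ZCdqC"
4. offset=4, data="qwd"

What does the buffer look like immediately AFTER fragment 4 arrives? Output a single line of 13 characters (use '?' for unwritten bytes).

Fragment 1: offset=0 data="tWVm" -> buffer=tWVm?????????
Fragment 2: offset=12 data="c" -> buffer=tWVm????????c
Fragment 3: offset=7 data="ZCdqC" -> buffer=tWVm???ZCdqCc
Fragment 4: offset=4 data="qwd" -> buffer=tWVmqwdZCdqCc

Answer: tWVmqwdZCdqCc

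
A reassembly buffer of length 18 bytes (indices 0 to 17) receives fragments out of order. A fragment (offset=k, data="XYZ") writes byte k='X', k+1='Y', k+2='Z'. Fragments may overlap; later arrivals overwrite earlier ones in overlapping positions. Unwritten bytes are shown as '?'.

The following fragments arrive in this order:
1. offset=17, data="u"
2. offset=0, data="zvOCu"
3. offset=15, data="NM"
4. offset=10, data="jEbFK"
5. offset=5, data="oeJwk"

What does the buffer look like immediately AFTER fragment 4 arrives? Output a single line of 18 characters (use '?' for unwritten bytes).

Fragment 1: offset=17 data="u" -> buffer=?????????????????u
Fragment 2: offset=0 data="zvOCu" -> buffer=zvOCu????????????u
Fragment 3: offset=15 data="NM" -> buffer=zvOCu??????????NMu
Fragment 4: offset=10 data="jEbFK" -> buffer=zvOCu?????jEbFKNMu

Answer: zvOCu?????jEbFKNMu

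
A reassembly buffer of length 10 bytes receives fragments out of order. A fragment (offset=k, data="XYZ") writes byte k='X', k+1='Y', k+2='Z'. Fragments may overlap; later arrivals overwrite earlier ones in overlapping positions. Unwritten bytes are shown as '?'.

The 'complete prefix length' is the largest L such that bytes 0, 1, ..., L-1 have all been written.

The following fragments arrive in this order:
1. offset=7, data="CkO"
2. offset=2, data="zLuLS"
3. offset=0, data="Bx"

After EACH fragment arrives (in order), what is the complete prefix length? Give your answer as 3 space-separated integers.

Fragment 1: offset=7 data="CkO" -> buffer=???????CkO -> prefix_len=0
Fragment 2: offset=2 data="zLuLS" -> buffer=??zLuLSCkO -> prefix_len=0
Fragment 3: offset=0 data="Bx" -> buffer=BxzLuLSCkO -> prefix_len=10

Answer: 0 0 10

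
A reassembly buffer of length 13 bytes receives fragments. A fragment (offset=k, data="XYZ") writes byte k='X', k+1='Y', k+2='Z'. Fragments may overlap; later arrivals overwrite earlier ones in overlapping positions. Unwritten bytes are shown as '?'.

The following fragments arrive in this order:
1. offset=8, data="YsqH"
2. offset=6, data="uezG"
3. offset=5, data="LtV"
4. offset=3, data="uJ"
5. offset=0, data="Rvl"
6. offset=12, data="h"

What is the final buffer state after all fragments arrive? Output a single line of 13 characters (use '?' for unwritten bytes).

Answer: RvluJLtVzGqHh

Derivation:
Fragment 1: offset=8 data="YsqH" -> buffer=????????YsqH?
Fragment 2: offset=6 data="uezG" -> buffer=??????uezGqH?
Fragment 3: offset=5 data="LtV" -> buffer=?????LtVzGqH?
Fragment 4: offset=3 data="uJ" -> buffer=???uJLtVzGqH?
Fragment 5: offset=0 data="Rvl" -> buffer=RvluJLtVzGqH?
Fragment 6: offset=12 data="h" -> buffer=RvluJLtVzGqHh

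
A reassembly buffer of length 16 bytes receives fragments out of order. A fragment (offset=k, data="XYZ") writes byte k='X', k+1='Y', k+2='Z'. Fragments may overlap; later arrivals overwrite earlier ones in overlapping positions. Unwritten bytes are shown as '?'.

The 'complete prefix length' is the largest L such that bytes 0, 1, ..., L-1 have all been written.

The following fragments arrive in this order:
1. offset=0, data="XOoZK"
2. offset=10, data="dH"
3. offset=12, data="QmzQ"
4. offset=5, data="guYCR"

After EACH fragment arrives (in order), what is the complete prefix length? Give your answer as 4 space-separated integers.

Fragment 1: offset=0 data="XOoZK" -> buffer=XOoZK??????????? -> prefix_len=5
Fragment 2: offset=10 data="dH" -> buffer=XOoZK?????dH???? -> prefix_len=5
Fragment 3: offset=12 data="QmzQ" -> buffer=XOoZK?????dHQmzQ -> prefix_len=5
Fragment 4: offset=5 data="guYCR" -> buffer=XOoZKguYCRdHQmzQ -> prefix_len=16

Answer: 5 5 5 16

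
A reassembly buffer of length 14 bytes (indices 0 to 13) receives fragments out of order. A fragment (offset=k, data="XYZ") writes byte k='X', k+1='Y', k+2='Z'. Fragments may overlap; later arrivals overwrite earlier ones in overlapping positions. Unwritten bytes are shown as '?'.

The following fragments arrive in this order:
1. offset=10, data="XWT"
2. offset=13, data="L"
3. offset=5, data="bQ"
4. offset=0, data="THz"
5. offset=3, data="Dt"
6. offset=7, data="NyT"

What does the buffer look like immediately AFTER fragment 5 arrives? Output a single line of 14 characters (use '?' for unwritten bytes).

Fragment 1: offset=10 data="XWT" -> buffer=??????????XWT?
Fragment 2: offset=13 data="L" -> buffer=??????????XWTL
Fragment 3: offset=5 data="bQ" -> buffer=?????bQ???XWTL
Fragment 4: offset=0 data="THz" -> buffer=THz??bQ???XWTL
Fragment 5: offset=3 data="Dt" -> buffer=THzDtbQ???XWTL

Answer: THzDtbQ???XWTL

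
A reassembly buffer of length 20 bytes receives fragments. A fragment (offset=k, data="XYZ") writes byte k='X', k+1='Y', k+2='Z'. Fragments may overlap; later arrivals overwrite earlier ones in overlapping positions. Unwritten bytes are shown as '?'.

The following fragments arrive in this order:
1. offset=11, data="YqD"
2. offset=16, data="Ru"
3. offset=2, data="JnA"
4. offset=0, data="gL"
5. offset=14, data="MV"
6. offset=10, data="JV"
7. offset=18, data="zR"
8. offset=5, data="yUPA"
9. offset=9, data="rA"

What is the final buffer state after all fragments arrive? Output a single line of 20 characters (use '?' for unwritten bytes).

Answer: gLJnAyUPArAVqDMVRuzR

Derivation:
Fragment 1: offset=11 data="YqD" -> buffer=???????????YqD??????
Fragment 2: offset=16 data="Ru" -> buffer=???????????YqD??Ru??
Fragment 3: offset=2 data="JnA" -> buffer=??JnA??????YqD??Ru??
Fragment 4: offset=0 data="gL" -> buffer=gLJnA??????YqD??Ru??
Fragment 5: offset=14 data="MV" -> buffer=gLJnA??????YqDMVRu??
Fragment 6: offset=10 data="JV" -> buffer=gLJnA?????JVqDMVRu??
Fragment 7: offset=18 data="zR" -> buffer=gLJnA?????JVqDMVRuzR
Fragment 8: offset=5 data="yUPA" -> buffer=gLJnAyUPA?JVqDMVRuzR
Fragment 9: offset=9 data="rA" -> buffer=gLJnAyUPArAVqDMVRuzR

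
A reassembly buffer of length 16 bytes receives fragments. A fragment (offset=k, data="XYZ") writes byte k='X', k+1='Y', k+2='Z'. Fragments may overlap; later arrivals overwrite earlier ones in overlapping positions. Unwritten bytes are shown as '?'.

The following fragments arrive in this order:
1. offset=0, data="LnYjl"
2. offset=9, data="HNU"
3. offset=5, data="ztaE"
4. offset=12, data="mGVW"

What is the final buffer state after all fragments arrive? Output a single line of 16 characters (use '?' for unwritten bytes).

Answer: LnYjlztaEHNUmGVW

Derivation:
Fragment 1: offset=0 data="LnYjl" -> buffer=LnYjl???????????
Fragment 2: offset=9 data="HNU" -> buffer=LnYjl????HNU????
Fragment 3: offset=5 data="ztaE" -> buffer=LnYjlztaEHNU????
Fragment 4: offset=12 data="mGVW" -> buffer=LnYjlztaEHNUmGVW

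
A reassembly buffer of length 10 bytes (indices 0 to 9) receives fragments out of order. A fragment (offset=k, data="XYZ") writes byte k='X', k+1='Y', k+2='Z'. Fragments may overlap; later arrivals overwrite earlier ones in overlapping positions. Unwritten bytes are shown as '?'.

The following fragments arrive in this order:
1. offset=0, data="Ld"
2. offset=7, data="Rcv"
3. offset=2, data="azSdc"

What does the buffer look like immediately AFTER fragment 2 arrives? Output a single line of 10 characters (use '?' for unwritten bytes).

Answer: Ld?????Rcv

Derivation:
Fragment 1: offset=0 data="Ld" -> buffer=Ld????????
Fragment 2: offset=7 data="Rcv" -> buffer=Ld?????Rcv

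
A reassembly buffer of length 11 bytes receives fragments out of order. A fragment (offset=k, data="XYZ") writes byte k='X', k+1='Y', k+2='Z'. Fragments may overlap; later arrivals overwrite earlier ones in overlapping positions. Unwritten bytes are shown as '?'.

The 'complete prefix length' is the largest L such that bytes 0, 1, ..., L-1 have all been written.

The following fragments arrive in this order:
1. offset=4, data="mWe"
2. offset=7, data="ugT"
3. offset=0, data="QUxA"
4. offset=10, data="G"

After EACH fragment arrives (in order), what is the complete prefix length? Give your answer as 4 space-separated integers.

Answer: 0 0 10 11

Derivation:
Fragment 1: offset=4 data="mWe" -> buffer=????mWe???? -> prefix_len=0
Fragment 2: offset=7 data="ugT" -> buffer=????mWeugT? -> prefix_len=0
Fragment 3: offset=0 data="QUxA" -> buffer=QUxAmWeugT? -> prefix_len=10
Fragment 4: offset=10 data="G" -> buffer=QUxAmWeugTG -> prefix_len=11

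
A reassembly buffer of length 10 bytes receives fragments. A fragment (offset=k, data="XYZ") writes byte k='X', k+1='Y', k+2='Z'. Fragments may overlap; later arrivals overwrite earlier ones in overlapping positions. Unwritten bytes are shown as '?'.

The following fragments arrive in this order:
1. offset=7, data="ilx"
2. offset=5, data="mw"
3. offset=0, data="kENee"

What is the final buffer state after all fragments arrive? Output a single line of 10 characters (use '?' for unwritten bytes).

Answer: kENeemwilx

Derivation:
Fragment 1: offset=7 data="ilx" -> buffer=???????ilx
Fragment 2: offset=5 data="mw" -> buffer=?????mwilx
Fragment 3: offset=0 data="kENee" -> buffer=kENeemwilx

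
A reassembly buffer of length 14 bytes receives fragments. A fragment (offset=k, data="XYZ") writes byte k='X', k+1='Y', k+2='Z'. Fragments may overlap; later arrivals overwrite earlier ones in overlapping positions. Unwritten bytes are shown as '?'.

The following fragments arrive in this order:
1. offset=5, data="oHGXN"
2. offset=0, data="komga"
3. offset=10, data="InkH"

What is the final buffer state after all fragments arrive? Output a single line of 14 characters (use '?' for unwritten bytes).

Answer: komgaoHGXNInkH

Derivation:
Fragment 1: offset=5 data="oHGXN" -> buffer=?????oHGXN????
Fragment 2: offset=0 data="komga" -> buffer=komgaoHGXN????
Fragment 3: offset=10 data="InkH" -> buffer=komgaoHGXNInkH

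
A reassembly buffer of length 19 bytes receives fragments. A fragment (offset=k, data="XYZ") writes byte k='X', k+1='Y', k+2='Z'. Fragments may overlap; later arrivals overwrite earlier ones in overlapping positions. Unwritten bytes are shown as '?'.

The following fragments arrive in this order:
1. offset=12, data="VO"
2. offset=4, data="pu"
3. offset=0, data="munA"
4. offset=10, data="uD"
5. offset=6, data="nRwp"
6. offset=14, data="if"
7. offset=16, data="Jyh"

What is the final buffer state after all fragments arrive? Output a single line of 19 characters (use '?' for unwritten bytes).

Fragment 1: offset=12 data="VO" -> buffer=????????????VO?????
Fragment 2: offset=4 data="pu" -> buffer=????pu??????VO?????
Fragment 3: offset=0 data="munA" -> buffer=munApu??????VO?????
Fragment 4: offset=10 data="uD" -> buffer=munApu????uDVO?????
Fragment 5: offset=6 data="nRwp" -> buffer=munApunRwpuDVO?????
Fragment 6: offset=14 data="if" -> buffer=munApunRwpuDVOif???
Fragment 7: offset=16 data="Jyh" -> buffer=munApunRwpuDVOifJyh

Answer: munApunRwpuDVOifJyh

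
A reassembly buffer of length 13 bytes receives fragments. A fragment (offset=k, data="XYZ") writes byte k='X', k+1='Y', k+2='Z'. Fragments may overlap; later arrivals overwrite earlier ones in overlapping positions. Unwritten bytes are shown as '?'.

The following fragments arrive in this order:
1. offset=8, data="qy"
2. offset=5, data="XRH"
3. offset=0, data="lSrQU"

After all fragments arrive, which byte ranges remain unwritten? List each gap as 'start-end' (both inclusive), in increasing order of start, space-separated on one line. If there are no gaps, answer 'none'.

Fragment 1: offset=8 len=2
Fragment 2: offset=5 len=3
Fragment 3: offset=0 len=5
Gaps: 10-12

Answer: 10-12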